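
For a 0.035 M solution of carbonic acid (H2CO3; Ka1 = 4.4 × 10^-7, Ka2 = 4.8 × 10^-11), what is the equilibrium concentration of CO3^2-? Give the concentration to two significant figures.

4.8 × 10^-11 M

First ionization gives [H+] ≈ [HCO3-] = 1.24 × 10^-4 M.
Second step: Ka2 = [H+][CO3^2-]/[HCO3-] ≈ [CO3^2-] (since [H+] ≈ [HCO3-]).
So [CO3^2-] ≈ Ka2.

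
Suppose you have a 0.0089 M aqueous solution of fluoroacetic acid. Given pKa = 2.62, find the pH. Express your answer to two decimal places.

pH = 2.45

FCH2COOH ⇌ FCH2COO- + H+
Ka = 10^(−2.62) = 2.40 × 10^-3
From the ICE table, Ka = x²/(0.0089 − x) = 2.40 × 10^-3.
x is not negligible relative to C₀; solve x² + 0.0024·x − 2.14e-05 = 0.
x = [−0.0024 + √(0.0024² + 8.54e-05)]/2 = 3.57 × 10^-3 M
pH = −log(3.57 × 10^-3) = 2.45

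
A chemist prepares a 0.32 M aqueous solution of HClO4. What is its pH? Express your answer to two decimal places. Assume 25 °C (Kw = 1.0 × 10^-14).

pH = 0.49

HClO4 is a strong acid and dissociates completely, so [H+] = 0.32 M.
pH = -log(0.32) = 0.49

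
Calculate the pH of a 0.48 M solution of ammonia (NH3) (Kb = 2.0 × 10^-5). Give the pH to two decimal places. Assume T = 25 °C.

NH3 + H2O ⇌ NH4+ + OH-
Kb = [OH-]²/(0.48 − [OH-]) = 2.0 × 10^-5
Neglecting [OH-] in the denominator: [OH-] = √(2.0 × 10^-5 × 0.48) = 3.10 × 10^-3 M
pOH = −log(3.10 × 10^-3) = 2.51; pH = 14.00 − 2.51 = 11.49

pH = 11.49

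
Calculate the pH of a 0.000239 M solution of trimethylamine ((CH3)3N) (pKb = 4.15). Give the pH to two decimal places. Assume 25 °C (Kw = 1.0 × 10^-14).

(CH3)3N + H2O ⇌ (CH3)3NH+ + OH-
Kb = 10^(−4.15) = 7.08 × 10^-5
Let x = [OH-] at equilibrium. Kb = x²/(0.000239 − x).
Here C₀/Kb ≈ 3.38, so the small-x approximation fails. Use the quadratic:
x = [−7.08e-05 + √(7.08e-05² + 6.77e-08)]/2 = 9.94 × 10^-5 M
pOH = −log(9.94 × 10^-5) = 4.00; pH = 14.00 − 4.00 = 10.00

pH = 10.00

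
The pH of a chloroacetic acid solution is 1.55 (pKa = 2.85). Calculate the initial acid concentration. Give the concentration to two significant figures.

C₀ = 5.9 × 10^-1 M

[H+] = 10^(-1.55) = 2.82 × 10^-2 M = x
Ka = 10^(−2.85) = 1.41 × 10^-3
Ka = x²/(C₀ − x) ⇒ C₀ = x + x²/Ka
C₀ = 2.82 × 10^-2 + (2.82 × 10^-2)²/(1.41 × 10^-3) = 5.92 × 10^-1 M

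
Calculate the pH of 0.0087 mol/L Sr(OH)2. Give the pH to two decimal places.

pH = 12.24

Sr(OH)2 is a strong base (each formula unit releases 2 OH-); [OH-] = 0.0174 M.
pOH = -log(0.0174) = 1.76
pH = 14.00 - 1.76 = 12.24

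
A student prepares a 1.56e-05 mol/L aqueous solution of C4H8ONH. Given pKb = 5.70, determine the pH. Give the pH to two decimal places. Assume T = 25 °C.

pH = 8.67

C4H8ONH + H2O ⇌ C4H8ONH2+ + OH-
Kb = 10^(−5.70) = 2.00 × 10^-6
Kb = [OH-]²/(1.56e-05 − [OH-]) = 2.00 × 10^-6
Here C₀/Kb ≈ 7.8, so the small-[OH-] approximation fails. Use the quadratic:
[OH-] = [−2e-06 + √(2e-06² + 1.25e-10)]/2 = 4.67 × 10^-6 M
pOH = −log(4.67 × 10^-6) = 5.33; pH = 14.00 − 5.33 = 8.67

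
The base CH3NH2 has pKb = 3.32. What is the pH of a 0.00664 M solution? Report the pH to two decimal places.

pH = 11.19

CH3NH2 + H2O ⇌ CH3NH3+ + OH-
Kb = 10^(−3.32) = 4.79 × 10^-4
Let x = [OH-] at equilibrium. Kb = x²/(0.00664 − x).
The 5% rule fails; solving x² + Kb·x − Kb·C₀ = 0 exactly:
x = (−Kb + √(Kb² + 4·Kb·C₀))/2 = 1.56 × 10^-3 M
pOH = 2.81, so pH = 14.00 − pOH = 11.19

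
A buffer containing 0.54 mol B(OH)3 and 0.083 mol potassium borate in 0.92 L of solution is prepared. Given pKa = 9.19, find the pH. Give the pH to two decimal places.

pH = 8.38

Henderson–Hasselbalch: pH = pKa + log([B(OH)4-]/[B(OH)3]) = 9.19 + log(0.083/0.54)
pH = 9.19 + (-0.813) = 8.38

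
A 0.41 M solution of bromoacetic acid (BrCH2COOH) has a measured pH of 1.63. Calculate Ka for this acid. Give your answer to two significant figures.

Ka = 1.4 × 10^-3

[H+] = 10^(-1.63) = 2.34 × 10^-2 M
At equilibrium [HA] = 0.41 − 2.34 × 10^-2 = 3.87 × 10^-1 M
Ka = [H+][A-]/[HA] = (2.34 × 10^-2)² / 3.87 × 10^-1 = 1.4 × 10^-3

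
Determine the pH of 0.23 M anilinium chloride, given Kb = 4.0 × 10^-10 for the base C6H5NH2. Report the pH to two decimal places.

pH = 2.62

C6H5NH3+ is the conjugate acid of the weak base C6H5NH2.
Ka = Kw/Kb = 1.0×10^-14 / 4.0 × 10^-10 = 2.50 × 10^-5
From the ICE table, Ka = x²/(0.23 − x) = 2.50 × 10^-5.
Assume x ≪ 0.23: x ≈ √(2.50 × 10^-5 × 0.23) = 2.40 × 10^-3 M
Check: 1% ionized — well under 5%, approximation valid.
pH = −log[H+] = −log(2.40 × 10^-3) = 2.62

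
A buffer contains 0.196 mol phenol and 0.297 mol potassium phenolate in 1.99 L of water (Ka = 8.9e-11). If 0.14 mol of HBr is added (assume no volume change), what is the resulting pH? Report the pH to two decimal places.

Added H+ converts C6H5O- to C6H5OH: C6H5OH → 0.336 mol, C6H5O- → 0.157 mol.
pKa = −log(8.9 × 10^-11) = 10.051
Henderson–Hasselbalch with mole ratio 0.157/0.336: pH = 10.051 + (-0.330)

pH = 9.72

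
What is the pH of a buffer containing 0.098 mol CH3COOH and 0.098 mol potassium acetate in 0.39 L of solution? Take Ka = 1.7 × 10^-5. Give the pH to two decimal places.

pH = 4.77

pKa = −log(1.7 × 10^-5) = 4.770
Using pH = pKa + log([base]/[acid]) with [base]/[acid] = 0.098/0.098:
pH = 4.770 + (+0.000) = 4.77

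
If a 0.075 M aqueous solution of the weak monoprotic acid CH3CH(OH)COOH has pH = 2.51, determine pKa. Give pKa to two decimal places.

pKa = 3.88

[H+] = 10^(-2.51) = 3.09 × 10^-3 M
At equilibrium [HA] = 0.075 − 3.09 × 10^-3 = 7.19 × 10^-2 M
Ka = [H+][A-]/[HA] = (3.09 × 10^-3)² / 7.19 × 10^-2 = 1.33 × 10^-4
pKa = -log(1.33 × 10^-4) = 3.88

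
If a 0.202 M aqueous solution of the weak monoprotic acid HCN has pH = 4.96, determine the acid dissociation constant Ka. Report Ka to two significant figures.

Ka = 6.0 × 10^-10

[H+] = 10^(-4.96) = 1.10 × 10^-5 M
At equilibrium [HA] = 0.202 − 1.10 × 10^-5 = 2.02 × 10^-1 M
Ka = [H+][A-]/[HA] = (1.10 × 10^-5)² / 2.02 × 10^-1 = 6.0 × 10^-10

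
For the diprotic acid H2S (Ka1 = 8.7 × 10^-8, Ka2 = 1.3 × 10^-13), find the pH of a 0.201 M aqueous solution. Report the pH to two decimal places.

pH = 3.88

Ka1 ≫ Ka2, so treat the first dissociation as the only significant source of H+.
Ka1 = x²/(0.201 − x) = 8.7 × 10^-8
x ≈ √(8.7 × 10^-8 × 0.201) = 1.32 × 10^-4 M
pH = −log(1.32 × 10^-4) = 3.88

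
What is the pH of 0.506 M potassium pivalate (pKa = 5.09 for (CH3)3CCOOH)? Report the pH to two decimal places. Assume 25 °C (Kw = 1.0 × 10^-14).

(CH3)3CCOO- is the conjugate base of the weak acid (CH3)3CCOOH.
Ka = 10^(−5.09) = 8.13 × 10^-6
Kb = Kw/Ka = 1.0×10^-14 / 8.13 × 10^-6 = 1.23 × 10^-9
Kb = [OH-]²/(0.506 − [OH-]) = 1.23 × 10^-9
Neglecting [OH-] in the denominator: [OH-] = √(1.23 × 10^-9 × 0.506) = 2.49 × 10^-5 M
pOH = −log(2.49 × 10^-5) = 4.60; pH = 14.00 − 4.60 = 9.40

pH = 9.40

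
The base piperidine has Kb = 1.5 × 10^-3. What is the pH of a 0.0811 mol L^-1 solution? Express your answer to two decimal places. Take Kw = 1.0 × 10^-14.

C5H10NH + H2O ⇌ C5H10NH2+ + OH-
Kb = [OH-]²/(0.0811 − [OH-]) = 1.5 × 10^-3
Here C₀/Kb ≈ 54.1, so the small-[OH-] approximation fails. Use the quadratic:
[OH-] = [−0.0015 + √(0.0015² + 0.000487)]/2 = 1.03 × 10^-2 M
pOH = 1.99, so pH = 14.00 − pOH = 12.01

pH = 12.01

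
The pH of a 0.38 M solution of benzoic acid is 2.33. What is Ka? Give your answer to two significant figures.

[H+] = 10^(-2.33) = 4.68 × 10^-3 M
At equilibrium [HA] = 0.38 − 4.68 × 10^-3 = 3.75 × 10^-1 M
Ka = [H+][A-]/[HA] = (4.68 × 10^-3)² / 3.75 × 10^-1 = 5.8 × 10^-5

Ka = 5.8 × 10^-5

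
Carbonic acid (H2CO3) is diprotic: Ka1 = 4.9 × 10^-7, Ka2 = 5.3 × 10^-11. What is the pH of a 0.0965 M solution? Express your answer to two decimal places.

pH = 3.66

Since Ka1 ≫ Ka2, the first ionization dominates [H+].
Ka1 = x²/(0.0965 − x) = 4.9 × 10^-7
x ≈ √(4.9 × 10^-7 × 0.0965) = 2.17 × 10^-4 M
pH = −log(2.17 × 10^-4) = 3.66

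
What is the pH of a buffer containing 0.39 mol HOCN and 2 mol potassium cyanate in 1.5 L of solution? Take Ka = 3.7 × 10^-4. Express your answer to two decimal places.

pKa = −log(3.7 × 10^-4) = 3.432
pH = pKa + log([A⁻]/[HA]) = 3.432 + log(2/0.39)
pH = 3.432 + (+0.710) = 4.14

pH = 4.14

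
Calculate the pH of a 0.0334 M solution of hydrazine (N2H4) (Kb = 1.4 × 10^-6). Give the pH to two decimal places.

N2H4 + H2O ⇌ N2H5+ + OH-
Let x = [OH-] at equilibrium. Kb = x²/(0.0334 − x).
Since Kb ≪ C₀, x ≈ √(Kb·C₀) = 2.16 × 10^-4 M.
Check: 0.65% ionized — well under 5%, approximation valid.
pOH = −log(2.16 × 10^-4) = 3.67; pH = 14.00 − 3.67 = 10.33

pH = 10.33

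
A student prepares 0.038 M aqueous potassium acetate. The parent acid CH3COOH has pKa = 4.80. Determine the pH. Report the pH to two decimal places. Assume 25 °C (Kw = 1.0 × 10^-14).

CH3COO- is the conjugate base of the weak acid CH3COOH.
Ka = 10^(−4.80) = 1.58 × 10^-5
Kb = Kw/Ka = 1.0×10^-14 / 1.58 × 10^-5 = 6.33 × 10^-10
From the ICE table, Kb = x²/(0.038 − x) = 6.33 × 10^-10.
Neglecting x in the denominator: x = √(6.33 × 10^-10 × 0.038) = 4.90 × 10^-6 M
(x/C₀ = 0.013% < 5%, so the approximation holds.)
pOH = −log(4.90 × 10^-6) = 5.31; pH = 14.00 − 5.31 = 8.69

pH = 8.69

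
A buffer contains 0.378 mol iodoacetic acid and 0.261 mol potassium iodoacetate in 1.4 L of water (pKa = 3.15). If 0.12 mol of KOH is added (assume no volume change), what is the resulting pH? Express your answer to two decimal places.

OH- converts ICH2COOH to ICH2COO-: ICH2COOH → 0.258 mol, ICH2COO- → 0.381 mol.
pH = pKa + log([A⁻]/[HA]) = 3.15 + log(0.381/0.258) = 3.15 +0.169

pH = 3.32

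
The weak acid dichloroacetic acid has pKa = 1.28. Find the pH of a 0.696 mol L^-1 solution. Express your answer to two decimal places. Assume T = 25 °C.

pH = 0.78

Cl2CHCOOH ⇌ Cl2CHCOO- + H+
Ka = 10^(−1.28) = 5.25 × 10^-2
Let x = [H+] at equilibrium. Ka = x²/(0.696 − x).
Here C₀/Ka ≈ 13.3, so the small-x approximation fails. Use the quadratic:
x = [−0.0525 + √(0.0525² + 0.146)]/2 = 1.67 × 10^-1 M
pH = −log(1.67 × 10^-1) = 0.78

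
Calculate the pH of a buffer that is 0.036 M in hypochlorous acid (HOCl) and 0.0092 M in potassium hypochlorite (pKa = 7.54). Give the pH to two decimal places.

Using pH = pKa + log([base]/[acid]) with [base]/[acid] = 0.0092/0.036:
pH = 7.54 + (-0.593) = 6.95

pH = 6.95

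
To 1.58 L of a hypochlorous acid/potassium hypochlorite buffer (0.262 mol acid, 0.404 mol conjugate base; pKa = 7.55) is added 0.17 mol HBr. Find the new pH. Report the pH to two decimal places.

pH = 7.28

Added H+ converts OCl- to HOCl: HOCl → 0.432 mol, OCl- → 0.234 mol.
pH = pKa + log([A⁻]/[HA]) = 7.55 + log(0.234/0.432) = 7.55 -0.266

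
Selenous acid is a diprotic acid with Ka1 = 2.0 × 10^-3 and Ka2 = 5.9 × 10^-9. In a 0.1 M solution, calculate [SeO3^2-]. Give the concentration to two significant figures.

First ionization gives [H+] ≈ [HSeO3-] = 1.32 × 10^-2 M.
Second step: Ka2 = [H+][SeO3^2-]/[HSeO3-] ≈ [SeO3^2-] (since [H+] ≈ [HSeO3-]).
So [SeO3^2-] ≈ Ka2.

5.9 × 10^-9 M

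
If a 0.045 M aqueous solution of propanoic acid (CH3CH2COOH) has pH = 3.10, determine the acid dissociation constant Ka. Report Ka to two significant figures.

Ka = 1.4 × 10^-5

[H+] = 10^(-3.10) = 7.94 × 10^-4 M
At equilibrium [HA] = 0.045 − 7.94 × 10^-4 = 4.42 × 10^-2 M
Ka = [H+][A-]/[HA] = (7.94 × 10^-4)² / 4.42 × 10^-2 = 1.4 × 10^-5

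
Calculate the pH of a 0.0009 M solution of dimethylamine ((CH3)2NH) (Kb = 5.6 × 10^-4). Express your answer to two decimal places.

(CH3)2NH + H2O ⇌ (CH3)2NH2+ + OH-
From the ICE table, Kb = [OH-]²/(0.0009 − [OH-]) = 5.6 × 10^-4.
Here C₀/Kb ≈ 1.61, so the small-[OH-] approximation fails. Use the quadratic:
[OH-] = (−Kb + √(Kb² + 4·Kb·C₀))/2 = 4.83 × 10^-4 M
pOH = −log(4.83 × 10^-4) = 3.32; pH = 14.00 − 3.32 = 10.68

pH = 10.68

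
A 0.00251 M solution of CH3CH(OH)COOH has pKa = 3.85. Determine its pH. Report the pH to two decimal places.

CH3CH(OH)COOH ⇌ CH3CH(OH)COO- + H+
Ka = 10^(−3.85) = 1.41 × 10^-4
From the ICE table, Ka = [H+]²/(0.00251 − [H+]) = 1.41 × 10^-4.
The 5% rule fails; solving [H+]² + Ka·[H+] − Ka·C₀ = 0 exactly:
[H+] = (−Ka + √(Ka² + 4·Ka·C₀))/2 = 5.29 × 10^-4 M
pH = −log(5.29 × 10^-4) = 3.28

pH = 3.28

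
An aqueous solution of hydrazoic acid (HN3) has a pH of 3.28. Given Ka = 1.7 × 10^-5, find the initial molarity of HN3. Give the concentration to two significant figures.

C₀ = 1.7 × 10^-2 M

[H+] = 10^(-3.28) = 5.25 × 10^-4 M = x
Ka = x²/(C₀ − x) ⇒ C₀ = x + x²/Ka
C₀ = 5.25 × 10^-4 + (5.25 × 10^-4)²/(1.7 × 10^-5) = 1.67 × 10^-2 M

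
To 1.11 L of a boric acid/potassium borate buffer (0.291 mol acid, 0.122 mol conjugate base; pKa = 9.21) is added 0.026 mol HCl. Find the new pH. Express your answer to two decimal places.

After neutralization: n(B(OH)3) = 0.317 mol, n(B(OH)4-) = 0.096 mol.
pH = pKa + log(n_B(OH)4-/n_B(OH)3) = 9.21 + log(0.096/0.317) = 9.21 + (-0.519)

pH = 8.69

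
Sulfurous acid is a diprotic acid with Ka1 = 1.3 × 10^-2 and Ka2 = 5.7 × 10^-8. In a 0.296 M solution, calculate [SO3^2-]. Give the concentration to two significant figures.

First ionization gives [H+] ≈ [HSO3-] = 5.59 × 10^-2 M.
Second step: Ka2 = [H+][SO3^2-]/[HSO3-] ≈ [SO3^2-] (since [H+] ≈ [HSO3-]).
So [SO3^2-] ≈ Ka2.

5.7 × 10^-8 M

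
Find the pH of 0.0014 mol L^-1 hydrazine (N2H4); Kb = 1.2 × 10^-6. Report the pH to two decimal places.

pH = 9.61

N2H4 + H2O ⇌ N2H5+ + OH-
Let x = [OH-] at equilibrium. Kb = x²/(0.0014 − x).
Since Kb ≪ C₀, x ≈ √(Kb·C₀) = 4.10 × 10^-5 M.
(x/C₀ = 2.9% < 5%, so the approximation holds.)
pOH = 4.39, so pH = 14.00 − pOH = 9.61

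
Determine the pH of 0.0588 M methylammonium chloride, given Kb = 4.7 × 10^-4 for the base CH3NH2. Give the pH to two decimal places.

CH3NH3+ is the conjugate acid of the weak base CH3NH2.
Ka = Kw/Kb = 1.0×10^-14 / 4.7 × 10^-4 = 2.13 × 10^-11
Ka = x²/(0.0588 − x) = 2.13 × 10^-11
Assume x ≪ 0.0588: x ≈ √(2.13 × 10^-11 × 0.0588) = 1.12 × 10^-6 M
(x/C₀ = 0.0019% < 5%, so the approximation holds.)
pH = −log(1.12 × 10^-6) = 5.95

pH = 5.95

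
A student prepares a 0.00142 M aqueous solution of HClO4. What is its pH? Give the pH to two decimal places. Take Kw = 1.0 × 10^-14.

HClO4 is a strong acid and dissociates completely, so [H+] = 0.00142 M.
pH = -log(0.00142) = 2.85

pH = 2.85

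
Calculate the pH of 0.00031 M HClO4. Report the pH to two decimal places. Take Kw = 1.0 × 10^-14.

HClO4 is a strong acid and dissociates completely, so [H+] = 0.00031 M.
pH = -log(0.00031) = 3.51

pH = 3.51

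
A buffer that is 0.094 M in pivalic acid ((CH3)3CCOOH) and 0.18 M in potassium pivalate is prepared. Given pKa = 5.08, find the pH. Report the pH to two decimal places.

pH = 5.36

Using pH = pKa + log([base]/[acid]) with [base]/[acid] = 0.18/0.094:
pH = 5.08 + (+0.282) = 5.36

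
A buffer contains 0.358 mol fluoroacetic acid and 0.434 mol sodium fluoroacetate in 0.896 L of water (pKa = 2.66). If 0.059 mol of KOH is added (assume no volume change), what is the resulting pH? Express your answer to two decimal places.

pH = 2.88

After neutralization: n(FCH2COOH) = 0.299 mol, n(FCH2COO-) = 0.493 mol.
Henderson–Hasselbalch with mole ratio 0.493/0.299: pH = 2.66 + (+0.217)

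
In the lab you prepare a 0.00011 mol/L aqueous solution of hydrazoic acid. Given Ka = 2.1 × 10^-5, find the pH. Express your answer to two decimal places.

HN3 ⇌ N3- + H+
Ka = [H+]²/(0.00011 − [H+]) = 2.1 × 10^-5
[H+] is not negligible relative to C₀; solve [H+]² + 2.1e-05·[H+] − 2.31e-09 = 0.
[H+] = [−2.1e-05 + √(2.1e-05² + 9.24e-09)]/2 = 3.87 × 10^-5 M
pH = −log(3.87 × 10^-5) = 4.41

pH = 4.41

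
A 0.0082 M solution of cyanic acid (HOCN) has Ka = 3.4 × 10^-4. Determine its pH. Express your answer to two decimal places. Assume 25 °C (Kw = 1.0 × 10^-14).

HOCN ⇌ OCN- + H+
Ka = x²/(0.0082 − x) = 3.4 × 10^-4
x is not negligible relative to C₀; solve x² + 0.00034·x − 2.79e-06 = 0.
x = [−0.00034 + √(0.00034² + 1.12e-05)]/2 = 1.51 × 10^-3 M
pH = −log(1.51 × 10^-3) = 2.82

pH = 2.82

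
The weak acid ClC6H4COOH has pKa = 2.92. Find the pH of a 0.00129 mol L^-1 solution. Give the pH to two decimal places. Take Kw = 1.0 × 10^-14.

ClC6H4COOH ⇌ ClC6H4COO- + H+
Ka = 10^(−2.92) = 1.20 × 10^-3
Ka = x²/(0.00129 − x) = 1.20 × 10^-3
x is not negligible relative to C₀; solve x² + 0.0012·x − 1.55e-06 = 0.
x = (−Ka + √(Ka² + 4·Ka·C₀))/2 = 7.81 × 10^-4 M
pH = −log[H+] = −log(7.81 × 10^-4) = 3.11

pH = 3.11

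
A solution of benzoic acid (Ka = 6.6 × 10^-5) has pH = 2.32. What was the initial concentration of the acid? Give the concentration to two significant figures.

C₀ = 3.5 × 10^-1 M

[H+] = 10^(-2.32) = 4.79 × 10^-3 M = x
Ka = x²/(C₀ − x) ⇒ C₀ = x + x²/Ka
C₀ = 4.79 × 10^-3 + (4.79 × 10^-3)²/(6.6 × 10^-5) = 3.52 × 10^-1 M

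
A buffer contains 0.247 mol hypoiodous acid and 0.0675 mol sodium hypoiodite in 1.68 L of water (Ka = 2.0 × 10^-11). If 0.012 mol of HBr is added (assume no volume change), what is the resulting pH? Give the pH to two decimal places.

Added H+ converts OI- to HOI: HOI → 0.259 mol, OI- → 0.0555 mol.
pKa = −log(2.0 × 10^-11) = 10.699
pH = pKa + log(n_OI-/n_HOI) = 10.699 + log(0.0555/0.259) = 10.699 + (-0.669)

pH = 10.03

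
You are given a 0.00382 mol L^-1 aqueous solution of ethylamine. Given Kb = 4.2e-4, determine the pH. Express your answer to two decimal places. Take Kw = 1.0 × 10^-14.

C2H5NH2 + H2O ⇌ C2H5NH3+ + OH-
From the ICE table, Kb = x²/(0.00382 − x) = 4.2 × 10^-4.
The 5% rule fails; solving x² + Kb·x − Kb·C₀ = 0 exactly:
x = (−Kb + √(Kb² + 4·Kb·C₀))/2 = 1.07 × 10^-3 M
pOH = 2.97, so pH = 14.00 − pOH = 11.03

pH = 11.03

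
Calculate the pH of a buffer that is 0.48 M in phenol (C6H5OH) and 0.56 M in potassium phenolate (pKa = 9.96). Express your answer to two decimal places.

pH = 10.03

Henderson–Hasselbalch: pH = pKa + log([C6H5O-]/[C6H5OH]) = 9.96 + log(0.56/0.48)
pH = 9.96 + (+0.067) = 10.03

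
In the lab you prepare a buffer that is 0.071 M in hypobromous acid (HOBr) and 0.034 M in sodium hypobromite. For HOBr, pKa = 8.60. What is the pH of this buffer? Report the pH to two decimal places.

Henderson–Hasselbalch: pH = pKa + log([OBr-]/[HOBr]) = 8.60 + log(0.034/0.071)
pH = 8.60 + (-0.320) = 8.28

pH = 8.28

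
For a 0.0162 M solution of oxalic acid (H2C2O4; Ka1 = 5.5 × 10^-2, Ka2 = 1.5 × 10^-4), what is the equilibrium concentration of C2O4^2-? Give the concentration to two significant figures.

First ionization gives [H+] ≈ [HC2O4-] = 1.31 × 10^-2 M.
Second step: Ka2 = [H+][C2O4^2-]/[HC2O4-] ≈ [C2O4^2-] (since [H+] ≈ [HC2O4-]).
So [C2O4^2-] ≈ Ka2.

1.5 × 10^-4 M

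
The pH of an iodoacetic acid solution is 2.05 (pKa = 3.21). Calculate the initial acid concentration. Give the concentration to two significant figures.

C₀ = 1.4 × 10^-1 M

[H+] = 10^(-2.05) = 8.91 × 10^-3 M = x
Ka = 10^(−3.21) = 6.17 × 10^-4
Ka = x²/(C₀ − x) ⇒ C₀ = x + x²/Ka
C₀ = 8.91 × 10^-3 + (8.91 × 10^-3)²/(6.17 × 10^-4) = 1.38 × 10^-1 M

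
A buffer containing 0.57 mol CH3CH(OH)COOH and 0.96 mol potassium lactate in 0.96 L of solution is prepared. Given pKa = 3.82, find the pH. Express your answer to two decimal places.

pH = pKa + log([A⁻]/[HA]) = 3.82 + log(0.96/0.57)
pH = 3.82 + (+0.226) = 4.05

pH = 4.05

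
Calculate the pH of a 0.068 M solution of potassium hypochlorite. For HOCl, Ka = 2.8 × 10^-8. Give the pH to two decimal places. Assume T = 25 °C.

OCl- is the conjugate base of the weak acid HOCl.
Kb = Kw/Ka = 1.0×10^-14 / 2.8 × 10^-8 = 3.57 × 10^-7
Kb = [OH-]²/(0.068 − [OH-]) = 3.57 × 10^-7
Assume [OH-] ≪ 0.068: [OH-] ≈ √(3.57 × 10^-7 × 0.068) = 1.56 × 10^-4 M
pOH = −log(1.56 × 10^-4) = 3.81; pH = 14.00 − 3.81 = 10.19

pH = 10.19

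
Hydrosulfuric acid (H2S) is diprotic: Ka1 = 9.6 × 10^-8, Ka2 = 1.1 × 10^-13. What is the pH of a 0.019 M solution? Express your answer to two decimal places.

pH = 4.37

Since Ka1 ≫ Ka2, the first ionization dominates [H+].
Ka1 = x²/(0.019 − x) = 9.6 × 10^-8
x ≈ √(9.6 × 10^-8 × 0.019) = 4.27 × 10^-5 M
pH = −log(4.27 × 10^-5) = 4.37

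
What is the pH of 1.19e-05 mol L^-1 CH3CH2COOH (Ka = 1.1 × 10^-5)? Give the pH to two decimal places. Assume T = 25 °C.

pH = 5.14

CH3CH2COOH ⇌ CH3CH2COO- + H+
From the ICE table, Ka = [H+]²/(1.19e-05 − [H+]) = 1.1 × 10^-5.
Here C₀/Ka ≈ 1.08, so the small-[H+] approximation fails. Use the quadratic:
[H+] = (−Ka + √(Ka² + 4·Ka·C₀))/2 = 7.19 × 10^-6 M
pH = −log(7.19 × 10^-6) = 5.14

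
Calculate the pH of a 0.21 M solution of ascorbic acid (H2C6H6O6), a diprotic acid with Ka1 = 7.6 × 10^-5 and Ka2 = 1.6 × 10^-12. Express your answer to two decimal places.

Since Ka1 ≫ Ka2, the first ionization dominates [H+].
Ka1 = x²/(0.21 − x) = 7.6 × 10^-5
x ≈ √(7.6 × 10^-5 × 0.21) = 3.99 × 10^-3 M
pH = −log(3.99 × 10^-3) = 2.40

pH = 2.40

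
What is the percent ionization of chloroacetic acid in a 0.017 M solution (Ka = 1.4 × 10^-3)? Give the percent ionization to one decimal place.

ClCH2COOH ⇌ ClCH2COO- + H+; let x = [H+] at equilibrium.
Solve x² + 0.0014x − 2.38e-05 = 0 → x = 4.23 × 10^-3 M
Fraction ionized = 4.23 × 10^-3 / 0.017 = 0.2488 → 24.9%

24.9%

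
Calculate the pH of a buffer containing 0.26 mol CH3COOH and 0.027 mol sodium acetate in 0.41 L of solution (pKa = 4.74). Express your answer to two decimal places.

Henderson–Hasselbalch: pH = pKa + log([CH3COO-]/[CH3COOH]) = 4.74 + log(0.027/0.26)
pH = 4.74 + (-0.984) = 3.76

pH = 3.76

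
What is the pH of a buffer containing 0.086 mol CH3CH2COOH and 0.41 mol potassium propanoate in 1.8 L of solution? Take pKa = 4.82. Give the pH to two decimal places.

pH = 5.50

Using pH = pKa + log([base]/[acid]) with [base]/[acid] = 0.41/0.086:
pH = 4.82 + (+0.678) = 5.50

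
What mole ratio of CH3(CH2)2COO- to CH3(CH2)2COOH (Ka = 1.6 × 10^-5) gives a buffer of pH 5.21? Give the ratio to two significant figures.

ratio = 2.6

pKa = -log(1.6 × 10^-5) = 4.796
pH = pKa + log(r) ⇒ log(r) = 5.21 − 4.796 = +0.414
r = [CH3(CH2)2COO-]/[CH3(CH2)2COOH] = 10^(+0.414) = 2.59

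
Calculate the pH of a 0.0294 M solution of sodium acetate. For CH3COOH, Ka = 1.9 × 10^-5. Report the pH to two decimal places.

CH3COO- is the conjugate base of the weak acid CH3COOH.
Kb = Kw/Ka = 1.0×10^-14 / 1.9 × 10^-5 = 5.26 × 10^-10
From the ICE table, Kb = [OH-]²/(0.0294 − [OH-]) = 5.26 × 10^-10.
Since Kb ≪ C₀, [OH-] ≈ √(Kb·C₀) = 3.93 × 10^-6 M.
pOH = −log(3.93 × 10^-6) = 5.41; pH = 14.00 − 5.41 = 8.59

pH = 8.59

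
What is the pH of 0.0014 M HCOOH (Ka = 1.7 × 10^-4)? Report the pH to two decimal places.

pH = 3.39

HCOOH ⇌ HCOO- + H+
Let x = [H+] at equilibrium. Ka = x²/(0.0014 − x).
Here C₀/Ka ≈ 8.24, so the small-x approximation fails. Use the quadratic:
x = (−Ka + √(Ka² + 4·Ka·C₀))/2 = 4.10 × 10^-4 M
pH = −log(4.10 × 10^-4) = 3.39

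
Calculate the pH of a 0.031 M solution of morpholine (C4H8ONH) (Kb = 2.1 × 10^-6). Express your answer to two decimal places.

C4H8ONH + H2O ⇌ C4H8ONH2+ + OH-
From the ICE table, Kb = x²/(0.031 − x) = 2.1 × 10^-6.
Neglecting x in the denominator: x = √(2.1 × 10^-6 × 0.031) = 2.55 × 10^-4 M
pOH = −log(2.55 × 10^-4) = 3.59; pH = 14.00 − 3.59 = 10.41

pH = 10.41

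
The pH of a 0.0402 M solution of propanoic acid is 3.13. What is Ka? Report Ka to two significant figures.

[H+] = 10^(-3.13) = 7.41 × 10^-4 M
At equilibrium [HA] = 0.0402 − 7.41 × 10^-4 = 3.95 × 10^-2 M
Ka = [H+][A-]/[HA] = (7.41 × 10^-4)² / 3.95 × 10^-2 = 1.4 × 10^-5

Ka = 1.4 × 10^-5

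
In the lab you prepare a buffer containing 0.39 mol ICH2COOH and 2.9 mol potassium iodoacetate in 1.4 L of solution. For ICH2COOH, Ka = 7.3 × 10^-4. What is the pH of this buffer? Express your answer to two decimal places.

pH = 4.01

pKa = −log(7.3 × 10^-4) = 3.137
Henderson–Hasselbalch: pH = pKa + log([ICH2COO-]/[ICH2COOH]) = 3.137 + log(2.9/0.39)
pH = 3.137 + (+0.871) = 4.01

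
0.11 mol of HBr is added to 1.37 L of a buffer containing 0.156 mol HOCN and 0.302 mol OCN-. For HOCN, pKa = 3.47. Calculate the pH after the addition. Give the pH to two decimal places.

pH = 3.33

Added H+ converts OCN- to HOCN: HOCN → 0.266 mol, OCN- → 0.192 mol.
pH = pKa + log(n_OCN-/n_HOCN) = 3.47 + log(0.192/0.266) = 3.47 + (-0.142)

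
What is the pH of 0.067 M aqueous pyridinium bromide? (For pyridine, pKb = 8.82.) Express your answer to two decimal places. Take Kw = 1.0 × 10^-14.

pH = 3.18

C5H5NH+ is the conjugate acid of the weak base C5H5N.
Kb = 10^(−8.82) = 1.51 × 10^-9
Ka = Kw/Kb = 1.0×10^-14 / 1.51 × 10^-9 = 6.62 × 10^-6
Let x = [H+] at equilibrium. Ka = x²/(0.067 − x).
Neglecting x in the denominator: x = √(6.62 × 10^-6 × 0.067) = 6.66 × 10^-4 M
Check: 0.99% ionized — well under 5%, approximation valid.
pH = −log(6.66 × 10^-4) = 3.18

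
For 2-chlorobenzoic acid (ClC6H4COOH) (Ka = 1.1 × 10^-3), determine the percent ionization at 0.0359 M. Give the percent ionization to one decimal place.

16.0%

ClC6H4COOH ⇌ ClC6H4COO- + H+; let x = [H+] at equilibrium.
Ka = x²/(C₀ − x); solving the quadratic gives x = 5.76 × 10^-3 M.
Fraction ionized = 5.76 × 10^-3 / 0.0359 = 0.1604 → 16.0%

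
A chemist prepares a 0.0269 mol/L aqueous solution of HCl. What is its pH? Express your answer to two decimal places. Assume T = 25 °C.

pH = 1.57

HCl is a strong acid and dissociates completely, so [H+] = 0.0269 M.
pH = -log(0.0269) = 1.57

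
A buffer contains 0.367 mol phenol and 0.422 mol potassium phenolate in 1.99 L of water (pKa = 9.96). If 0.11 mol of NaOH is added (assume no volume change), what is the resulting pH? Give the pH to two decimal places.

After neutralization: n(C6H5OH) = 0.257 mol, n(C6H5O-) = 0.532 mol.
pH = pKa + log(n_C6H5O-/n_C6H5OH) = 9.96 + log(0.532/0.257) = 9.96 + (+0.316)

pH = 10.28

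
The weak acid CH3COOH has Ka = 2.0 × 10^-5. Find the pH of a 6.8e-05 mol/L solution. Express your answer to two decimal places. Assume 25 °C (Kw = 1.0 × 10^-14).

pH = 4.55

CH3COOH ⇌ CH3COO- + H+
From the ICE table, Ka = [H+]²/(6.8e-05 − [H+]) = 2.0 × 10^-5.
Here C₀/Ka ≈ 3.4, so the small-[H+] approximation fails. Use the quadratic:
[H+] = (−Ka + √(Ka² + 4·Ka·C₀))/2 = 2.82 × 10^-5 M
pH = −log[H+] = −log(2.82 × 10^-5) = 4.55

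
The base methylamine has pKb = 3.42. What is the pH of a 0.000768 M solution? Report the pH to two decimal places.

CH3NH2 + H2O ⇌ CH3NH3+ + OH-
Kb = 10^(−3.42) = 3.80 × 10^-4
From the ICE table, Kb = x²/(0.000768 − x) = 3.80 × 10^-4.
The 5% rule fails; solving x² + Kb·x − Kb·C₀ = 0 exactly:
x = (−Kb + √(Kb² + 4·Kb·C₀))/2 = 3.83 × 10^-4 M
pOH = −log(3.83 × 10^-4) = 3.42; pH = 14.00 − 3.42 = 10.58

pH = 10.58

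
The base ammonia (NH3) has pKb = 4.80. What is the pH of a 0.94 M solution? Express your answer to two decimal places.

NH3 + H2O ⇌ NH4+ + OH-
Kb = 10^(−4.80) = 1.58 × 10^-5
From the ICE table, Kb = [OH-]²/(0.94 − [OH-]) = 1.58 × 10^-5.
Neglecting [OH-] in the denominator: [OH-] = √(1.58 × 10^-5 × 0.94) = 3.85 × 10^-3 M
pOH = 2.41, so pH = 14.00 − pOH = 11.59

pH = 11.59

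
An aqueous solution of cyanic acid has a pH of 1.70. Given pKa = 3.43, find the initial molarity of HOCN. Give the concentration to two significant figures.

[H+] = 10^(-1.70) = 2.00 × 10^-2 M = x
Ka = 10^(−3.43) = 3.72 × 10^-4
Ka = x²/(C₀ − x) ⇒ C₀ = x + x²/Ka
C₀ = 2.00 × 10^-2 + (2.00 × 10^-2)²/(3.72 × 10^-4) = 1.10 M

C₀ = 1.1 M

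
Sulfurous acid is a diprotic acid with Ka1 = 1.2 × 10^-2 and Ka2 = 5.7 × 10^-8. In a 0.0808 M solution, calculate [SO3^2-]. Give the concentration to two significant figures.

First ionization gives [H+] ≈ [HSO3-] = 2.57 × 10^-2 M.
Second step: Ka2 = [H+][SO3^2-]/[HSO3-] ≈ [SO3^2-] (since [H+] ≈ [HSO3-]).
So [SO3^2-] ≈ Ka2.

5.7 × 10^-8 M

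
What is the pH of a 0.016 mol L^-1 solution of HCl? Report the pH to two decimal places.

HCl is a strong acid and dissociates completely, so [H+] = 0.016 M.
pH = -log(0.016) = 1.80

pH = 1.80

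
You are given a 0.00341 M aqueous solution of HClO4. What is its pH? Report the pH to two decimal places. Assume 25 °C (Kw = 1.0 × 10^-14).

pH = 2.47

HClO4 is a strong acid and dissociates completely, so [H+] = 0.00341 M.
pH = -log(0.00341) = 2.47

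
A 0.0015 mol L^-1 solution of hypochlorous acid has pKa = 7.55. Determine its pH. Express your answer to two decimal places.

HOCl ⇌ OCl- + H+
Ka = 10^(−7.55) = 2.82 × 10^-8
Ka = [H+]²/(0.0015 − [H+]) = 2.82 × 10^-8
Neglecting [H+] in the denominator: [H+] = √(2.82 × 10^-8 × 0.0015) = 6.50 × 10^-6 M
Check: 0.43% ionized — well under 5%, approximation valid.
pH = −log(6.50 × 10^-6) = 5.19

pH = 5.19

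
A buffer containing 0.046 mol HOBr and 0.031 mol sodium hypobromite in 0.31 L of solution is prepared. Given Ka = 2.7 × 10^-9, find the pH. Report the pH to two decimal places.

pH = 8.40

pKa = −log(2.7 × 10^-9) = 8.569
Henderson–Hasselbalch: pH = pKa + log([OBr-]/[HOBr]) = 8.569 + log(0.031/0.046)
pH = 8.569 + (-0.171) = 8.40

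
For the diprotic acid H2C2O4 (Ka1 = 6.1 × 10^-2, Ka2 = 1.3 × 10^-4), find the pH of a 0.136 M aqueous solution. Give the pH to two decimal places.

pH = 1.18

Ka1 ≫ Ka2, so treat the first dissociation as the only significant source of H+.
Ka1 = x²/(0.136 − x) = 6.1 × 10^-2
Solving the quadratic: x = (−Ka1 + √(Ka1² + 4·Ka1·C₀))/2 = 6.56 × 10^-2 M
pH = −log(6.56 × 10^-2) = 1.18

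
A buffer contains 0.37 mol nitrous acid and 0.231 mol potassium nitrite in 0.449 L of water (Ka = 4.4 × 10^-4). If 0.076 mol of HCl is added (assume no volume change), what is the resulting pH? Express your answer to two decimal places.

pH = 2.90

Added H+ converts NO2- to HNO2: HNO2 → 0.446 mol, NO2- → 0.155 mol.
pKa = −log(4.4 × 10^-4) = 3.357
Henderson–Hasselbalch with mole ratio 0.155/0.446: pH = 3.357 + (-0.459)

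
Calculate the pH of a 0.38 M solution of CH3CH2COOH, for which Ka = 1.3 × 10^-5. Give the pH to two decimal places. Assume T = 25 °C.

pH = 2.65

CH3CH2COOH ⇌ CH3CH2COO- + H+
Ka = [H+]²/(0.38 − [H+]) = 1.3 × 10^-5
Assume [H+] ≪ 0.38: [H+] ≈ √(1.3 × 10^-5 × 0.38) = 2.22 × 10^-3 M
pH = −log[H+] = −log(2.22 × 10^-3) = 2.65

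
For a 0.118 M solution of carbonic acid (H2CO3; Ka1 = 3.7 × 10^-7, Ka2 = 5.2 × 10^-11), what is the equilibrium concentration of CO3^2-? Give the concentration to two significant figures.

First ionization gives [H+] ≈ [HCO3-] = 2.09 × 10^-4 M.
Second step: Ka2 = [H+][CO3^2-]/[HCO3-] ≈ [CO3^2-] (since [H+] ≈ [HCO3-]).
So [CO3^2-] ≈ Ka2.

5.2 × 10^-11 M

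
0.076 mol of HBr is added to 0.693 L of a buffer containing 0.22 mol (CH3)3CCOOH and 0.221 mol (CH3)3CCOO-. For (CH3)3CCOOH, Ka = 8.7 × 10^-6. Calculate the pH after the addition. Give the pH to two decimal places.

pH = 4.75

Added H+ converts (CH3)3CCOO- to (CH3)3CCOOH: (CH3)3CCOOH → 0.296 mol, (CH3)3CCOO- → 0.145 mol.
pKa = −log(8.7 × 10^-6) = 5.060
pH = pKa + log(n_(CH3)3CCOO-/n_(CH3)3CCOOH) = 5.060 + log(0.145/0.296) = 5.060 + (-0.310)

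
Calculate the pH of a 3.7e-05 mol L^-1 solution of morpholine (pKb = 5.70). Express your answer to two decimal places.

pH = 8.88

C4H8ONH + H2O ⇌ C4H8ONH2+ + OH-
Kb = 10^(−5.70) = 2.00 × 10^-6
From the ICE table, Kb = [OH-]²/(3.7e-05 − [OH-]) = 2.00 × 10^-6.
[OH-] is not negligible relative to C₀; solve [OH-]² + 2e-06·[OH-] − 7.4e-11 = 0.
[OH-] = (−Kb + √(Kb² + 4·Kb·C₀))/2 = 7.66 × 10^-6 M
pOH = 5.12, so pH = 14.00 − pOH = 8.88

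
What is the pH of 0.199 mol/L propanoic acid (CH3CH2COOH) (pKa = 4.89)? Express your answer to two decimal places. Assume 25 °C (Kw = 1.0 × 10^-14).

CH3CH2COOH ⇌ CH3CH2COO- + H+
Ka = 10^(−4.89) = 1.29 × 10^-5
Ka = x²/(0.199 − x) = 1.29 × 10^-5
Neglecting x in the denominator: x = √(1.29 × 10^-5 × 0.199) = 1.60 × 10^-3 M
Check: 0.81% ionized — well under 5%, approximation valid.
pH = −log[H+] = −log(1.60 × 10^-3) = 2.80

pH = 2.80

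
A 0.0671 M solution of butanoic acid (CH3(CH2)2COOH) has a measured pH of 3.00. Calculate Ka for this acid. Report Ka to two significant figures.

Ka = 1.5 × 10^-5

[H+] = 10^(-3.00) = 1.00 × 10^-3 M
At equilibrium [HA] = 0.0671 − 1.00 × 10^-3 = 6.61 × 10^-2 M
Ka = [H+][A-]/[HA] = (1.00 × 10^-3)² / 6.61 × 10^-2 = 1.5 × 10^-5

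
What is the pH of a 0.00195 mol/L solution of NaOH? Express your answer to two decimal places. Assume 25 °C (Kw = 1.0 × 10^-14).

pH = 11.29

NaOH is a strong base; [OH-] = 0.00195 M.
pOH = -log(0.00195) = 2.71
pH = 14.00 - 2.71 = 11.29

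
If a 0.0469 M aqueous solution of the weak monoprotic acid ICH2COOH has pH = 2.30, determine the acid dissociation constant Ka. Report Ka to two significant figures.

[H+] = 10^(-2.30) = 5.01 × 10^-3 M
At equilibrium [HA] = 0.0469 − 5.01 × 10^-3 = 4.19 × 10^-2 M
Ka = [H+][A-]/[HA] = (5.01 × 10^-3)² / 4.19 × 10^-2 = 6.0 × 10^-4

Ka = 6.0 × 10^-4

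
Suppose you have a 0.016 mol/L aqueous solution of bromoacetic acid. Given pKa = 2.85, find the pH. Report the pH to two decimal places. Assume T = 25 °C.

BrCH2COOH ⇌ BrCH2COO- + H+
Ka = 10^(−2.85) = 1.41 × 10^-3
Let x = [H+] at equilibrium. Ka = x²/(0.016 − x).
The 5% rule fails; solving x² + Ka·x − Ka·C₀ = 0 exactly:
x = (−Ka + √(Ka² + 4·Ka·C₀))/2 = 4.10 × 10^-3 M
pH = −log[H+] = −log(4.10 × 10^-3) = 2.39

pH = 2.39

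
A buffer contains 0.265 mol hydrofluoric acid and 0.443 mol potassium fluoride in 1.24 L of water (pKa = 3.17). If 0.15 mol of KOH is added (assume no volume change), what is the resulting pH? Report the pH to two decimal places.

After neutralization: n(HF) = 0.115 mol, n(F-) = 0.593 mol.
pH = pKa + log([A⁻]/[HA]) = 3.17 + log(0.593/0.115) = 3.17 +0.712

pH = 3.88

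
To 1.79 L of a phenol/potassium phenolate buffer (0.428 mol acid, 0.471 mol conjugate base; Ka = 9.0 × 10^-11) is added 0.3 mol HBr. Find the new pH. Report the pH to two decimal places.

pH = 9.42

After neutralization: n(C6H5OH) = 0.728 mol, n(C6H5O-) = 0.171 mol.
pKa = −log(9.0 × 10^-11) = 10.046
pH = pKa + log(n_C6H5O-/n_C6H5OH) = 10.046 + log(0.171/0.728) = 10.046 + (-0.629)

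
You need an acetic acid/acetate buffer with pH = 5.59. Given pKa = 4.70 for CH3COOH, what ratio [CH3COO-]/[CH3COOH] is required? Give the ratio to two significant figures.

pH = pKa + log(r) ⇒ log(r) = 5.59 − 4.70 = +0.89
r = [CH3COO-]/[CH3COOH] = 10^(+0.89) = 7.76

ratio = 7.8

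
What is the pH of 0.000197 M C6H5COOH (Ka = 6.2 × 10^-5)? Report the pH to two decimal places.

pH = 4.08

C6H5COOH ⇌ C6H5COO- + H+
Ka = x²/(0.000197 − x) = 6.2 × 10^-5
Here C₀/Ka ≈ 3.18, so the small-x approximation fails. Use the quadratic:
x = (−Ka + √(Ka² + 4·Ka·C₀))/2 = 8.38 × 10^-5 M
pH = −log[H+] = −log(8.38 × 10^-5) = 4.08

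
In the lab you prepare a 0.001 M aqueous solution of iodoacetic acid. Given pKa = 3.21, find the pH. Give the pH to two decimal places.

ICH2COOH ⇌ ICH2COO- + H+
Ka = 10^(−3.21) = 6.17 × 10^-4
From the ICE table, Ka = x²/(0.001 − x) = 6.17 × 10^-4.
Here C₀/Ka ≈ 1.62, so the small-x approximation fails. Use the quadratic:
x = (−Ka + √(Ka² + 4·Ka·C₀))/2 = 5.35 × 10^-4 M
pH = −log[H+] = −log(5.35 × 10^-4) = 3.27

pH = 3.27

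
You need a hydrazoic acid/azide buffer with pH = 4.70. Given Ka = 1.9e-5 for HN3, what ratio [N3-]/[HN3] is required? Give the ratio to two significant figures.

ratio = 0.95

pKa = -log(1.9 × 10^-5) = 4.721
pH = pKa + log(r) ⇒ log(r) = 4.70 − 4.721 = -0.021
r = [N3-]/[HN3] = 10^(-0.021) = 0.953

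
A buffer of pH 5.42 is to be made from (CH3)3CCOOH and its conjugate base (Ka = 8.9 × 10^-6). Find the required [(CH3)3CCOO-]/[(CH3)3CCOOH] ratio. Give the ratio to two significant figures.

ratio = 2.3

pKa = -log(8.9 × 10^-6) = 5.051
pH = pKa + log(r) ⇒ log(r) = 5.42 − 5.051 = +0.369
r = [(CH3)3CCOO-]/[(CH3)3CCOOH] = 10^(+0.369) = 2.34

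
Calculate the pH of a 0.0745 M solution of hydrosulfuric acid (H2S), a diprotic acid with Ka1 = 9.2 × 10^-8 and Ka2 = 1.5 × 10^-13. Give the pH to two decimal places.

Ka1 ≫ Ka2, so treat the first dissociation as the only significant source of H+.
Ka1 = x²/(0.0745 − x) = 9.2 × 10^-8
x ≈ √(9.2 × 10^-8 × 0.0745) = 8.28 × 10^-5 M
pH = −log(8.28 × 10^-5) = 4.08

pH = 4.08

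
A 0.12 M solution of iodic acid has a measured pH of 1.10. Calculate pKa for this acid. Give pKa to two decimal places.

pKa = 0.81

[H+] = 10^(-1.10) = 7.94 × 10^-2 M
At equilibrium [HA] = 0.12 − 7.94 × 10^-2 = 4.06 × 10^-2 M
Ka = [H+][A-]/[HA] = (7.94 × 10^-2)² / 4.06 × 10^-2 = 1.55 × 10^-1
pKa = -log(1.55 × 10^-1) = 0.81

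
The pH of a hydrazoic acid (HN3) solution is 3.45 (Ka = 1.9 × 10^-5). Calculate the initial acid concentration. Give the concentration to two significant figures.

C₀ = 7.0 × 10^-3 M

[H+] = 10^(-3.45) = 3.55 × 10^-4 M = x
Ka = x²/(C₀ − x) ⇒ C₀ = x + x²/Ka
C₀ = 3.55 × 10^-4 + (3.55 × 10^-4)²/(1.9 × 10^-5) = 6.99 × 10^-3 M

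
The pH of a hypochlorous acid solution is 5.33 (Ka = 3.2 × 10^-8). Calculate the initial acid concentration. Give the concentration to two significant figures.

C₀ = 6.9 × 10^-4 M

[H+] = 10^(-5.33) = 4.68 × 10^-6 M = x
Ka = x²/(C₀ − x) ⇒ C₀ = x + x²/Ka
C₀ = 4.68 × 10^-6 + (4.68 × 10^-6)²/(3.2 × 10^-8) = 6.89 × 10^-4 M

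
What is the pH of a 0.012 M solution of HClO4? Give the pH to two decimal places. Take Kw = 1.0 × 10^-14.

pH = 1.92

HClO4 is a strong acid and dissociates completely, so [H+] = 0.012 M.
pH = -log(0.012) = 1.92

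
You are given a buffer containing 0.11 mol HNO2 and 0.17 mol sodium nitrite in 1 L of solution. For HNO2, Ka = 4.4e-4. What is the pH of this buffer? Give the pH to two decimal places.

pKa = −log(4.4 × 10^-4) = 3.357
Henderson–Hasselbalch: pH = pKa + log([NO2-]/[HNO2]) = 3.357 + log(0.17/0.11)
pH = 3.357 + (+0.189) = 3.55

pH = 3.55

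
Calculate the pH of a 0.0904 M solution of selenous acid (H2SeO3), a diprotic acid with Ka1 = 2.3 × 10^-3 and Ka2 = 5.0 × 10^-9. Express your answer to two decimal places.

pH = 1.88

Since Ka1 ≫ Ka2, the first ionization dominates [H+].
Ka1 = x²/(0.0904 − x) = 2.3 × 10^-3
Solving the quadratic: x = (−Ka1 + √(Ka1² + 4·Ka1·C₀))/2 = 1.33 × 10^-2 M
pH = −log(1.33 × 10^-2) = 1.88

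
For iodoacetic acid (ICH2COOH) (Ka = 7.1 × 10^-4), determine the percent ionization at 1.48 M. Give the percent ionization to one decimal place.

ICH2COOH ⇌ ICH2COO- + H+; let x = [H+] at equilibrium.
x ≈ √(Ka·C₀) = √(7.1 × 10^-4 × 1.48) = 3.24 × 10^-2 M
% ionization = x/C₀ × 100% = 3.24 × 10^-2/1.48 × 100% = 2.2%

2.2%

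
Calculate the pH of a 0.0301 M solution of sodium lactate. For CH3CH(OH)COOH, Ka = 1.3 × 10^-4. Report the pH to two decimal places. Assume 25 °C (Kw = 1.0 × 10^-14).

pH = 8.18

CH3CH(OH)COO- is the conjugate base of the weak acid CH3CH(OH)COOH.
Kb = Kw/Ka = 1.0×10^-14 / 1.3 × 10^-4 = 7.69 × 10^-11
Kb = [OH-]²/(0.0301 − [OH-]) = 7.69 × 10^-11
Assume [OH-] ≪ 0.0301: [OH-] ≈ √(7.69 × 10^-11 × 0.0301) = 1.52 × 10^-6 M
Check: 0.0051% ionized — well under 5%, approximation valid.
pOH = −log(1.52 × 10^-6) = 5.82; pH = 14.00 − 5.82 = 8.18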